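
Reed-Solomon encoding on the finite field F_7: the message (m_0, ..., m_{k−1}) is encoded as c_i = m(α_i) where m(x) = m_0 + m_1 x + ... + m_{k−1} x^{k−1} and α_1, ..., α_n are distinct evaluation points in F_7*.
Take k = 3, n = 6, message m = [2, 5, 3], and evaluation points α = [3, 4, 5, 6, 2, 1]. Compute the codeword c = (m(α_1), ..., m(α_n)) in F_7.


c = [2, 0, 4, 0, 3, 3]

Message polynomial: m(x) = 2 + 5·x + 3·x^2 (mod 7).
For each evaluation point α_i, compute m(α_i) mod 7:
  α_1 = 3: Horner steps 3 → 0 → 2, so m(3) = 2.
  α_2 = 4: Horner steps 3 → 3 → 0, so m(4) = 0.
  α_3 = 5: Horner steps 3 → 6 → 4, so m(5) = 4.
  α_4 = 6: Horner steps 3 → 2 → 0, so m(6) = 0.
  α_5 = 2: Horner steps 3 → 4 → 3, so m(2) = 3.
  α_6 = 1: Horner steps 3 → 1 → 3, so m(1) = 3.
Codeword c = [2, 0, 4, 0, 3, 3] ∈ F_7^6.


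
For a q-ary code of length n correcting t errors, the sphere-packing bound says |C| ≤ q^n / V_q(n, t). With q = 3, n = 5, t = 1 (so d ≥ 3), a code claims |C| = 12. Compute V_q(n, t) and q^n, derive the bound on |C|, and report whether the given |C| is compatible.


V_q(n, t) = 11, q^n = 243, Hamming bound = 22, |C| = 12 ≤ bound (satisfied).

Step 1: Compute V_q(n, t) = Σ_{j=0}^1 C(n, j) (q−1)^j.
  j = 0: C(5,0)·(2)^0 = 1·1 = 1.
  j = 1: C(5,1)·(2)^1 = 5·2 = 10.
  V_q(n, t) = 1 + 10 = 11.
Step 2: q^n = 3^5 = 243.
Step 3: Hamming bound ⌊q^n / V_q(n,t)⌋ = ⌊243/11⌋ = 22.
Step 4: Compare |C| = 12 to 22: satisfied.
The claimed |C| lies below the Hamming bound.


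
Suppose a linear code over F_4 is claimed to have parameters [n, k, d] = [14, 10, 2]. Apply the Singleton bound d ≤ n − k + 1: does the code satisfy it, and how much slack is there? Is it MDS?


Singleton RHS = n − k + 1 = 5, slack = 3, bound satisfied, not MDS.

Singleton bound: d ≤ n − k + 1.
Here n = 14, k = 10, so n − k + 1 = 5.
Given d = 2, check d ≤ 5: YES.
Slack = (n − k + 1) − d = 3.
The code is NOT MDS (slack = 3 > 0).
Description: the claimed parameters are [14, 10, 2]_4; such a code would be non-MDS.


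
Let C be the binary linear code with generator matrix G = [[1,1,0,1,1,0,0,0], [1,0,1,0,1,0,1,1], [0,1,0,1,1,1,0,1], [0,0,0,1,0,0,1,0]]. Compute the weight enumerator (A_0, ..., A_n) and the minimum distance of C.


Weight distribution: A_0 = 1, A_2 = 1, A_3 = 2, A_4 = 5, A_5 = 6, A_6 = 1. Minimum distance d = 2.

Enumerate all 2^4 = 16 messages m ∈ F_2^4.
For each, compute codeword c = mG in F_2^8, then tally its weight.
  m = 0000 → c = 00000000, weight = 0.
  m = 1000 → c = 11011000, weight = 4.
  m = 0100 → c = 10101011, weight = 5.
  m = 1100 → c = 01110011, weight = 5.
  m = 0010 → c = 01011101, weight = 5.
  m = 1010 → c = 10000101, weight = 3.
  m = 0110 → c = 11110110, weight = 6.
  m = 1110 → c = 00101110, weight = 4.
  m = 0001 → c = 00010010, weight = 2.
  m = 1001 → c = 11001010, weight = 4.
  m = 0101 → c = 10111001, weight = 5.
  m = 1101 → c = 01100001, weight = 3.
  m = 0011 → c = 01001111, weight = 5.
  m = 1011 → c = 10010111, weight = 5.
  m = 0111 → c = 11100100, weight = 4.
  m = 1111 → c = 00111100, weight = 4.
Tally weights:
  weight 0: 1 codewords.
  weight 2: 1 codewords.
  weight 3: 2 codewords.
  weight 4: 5 codewords.
  weight 5: 6 codewords.
  weight 6: 1 codewords.
Minimum distance d = smallest w > 0 with A_w > 0 = 2.
Sanity: Σ A_w = 16 = 2^4 = 16 ✓.


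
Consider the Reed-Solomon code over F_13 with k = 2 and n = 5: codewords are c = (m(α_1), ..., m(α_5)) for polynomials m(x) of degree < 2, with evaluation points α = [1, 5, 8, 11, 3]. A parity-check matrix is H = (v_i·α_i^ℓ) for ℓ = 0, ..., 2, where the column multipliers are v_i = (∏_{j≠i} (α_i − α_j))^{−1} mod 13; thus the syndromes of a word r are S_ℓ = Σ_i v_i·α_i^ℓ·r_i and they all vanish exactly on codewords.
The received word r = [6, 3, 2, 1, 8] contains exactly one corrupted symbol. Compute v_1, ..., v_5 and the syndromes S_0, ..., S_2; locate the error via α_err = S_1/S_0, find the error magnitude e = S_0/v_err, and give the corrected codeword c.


S = (6, 6, 6), error at position 1, error magnitude e = 6, c = [0, 3, 2, 1, 8].

Step 1: column multipliers v_i = (∏_{j≠i}(α_i − α_j))^{−1} mod 13.
  i = 1 (α = 1): (1−5)(1−8)(1−11)(1−3) = (−4)·(−7)·(−10)·(−2) = 560 ≡ 1, so v_1 = 1^{−1} = 1 (mod 13).
  i = 2 (α = 5): (5−1)(5−8)(5−11)(5−3) = 4·(−3)·(−6)·2 = 144 ≡ 1, so v_2 = 1^{−1} = 1 (mod 13).
  i = 3 (α = 8): (8−1)(8−5)(8−11)(8−3) = 7·3·(−3)·5 = −315 ≡ 10, so v_3 = 10^{−1} = 4 (mod 13).
  i = 4 (α = 11): (11−1)(11−5)(11−8)(11−3) = 10·6·3·8 = 1440 ≡ 10, so v_4 = 10^{−1} = 4 (mod 13).
  i = 5 (α = 3): (3−1)(3−5)(3−8)(3−11) = 2·(−2)·(−5)·(−8) = −160 ≡ 9, so v_5 = 9^{−1} = 3 (mod 13).
  v = [1, 1, 4, 4, 3].
Step 2: syndromes of r = [6, 3, 2, 1, 8] (all sums mod 13).
  S_0 = Σ v_i r_i = 1·6 + 1·3 + 4·2 + 4·1 + 3·8 = 45 ≡ 6.
  S_1 = Σ v_i α_i r_i = 1·1·6 + 1·5·3 + 4·8·2 + 4·11·1 + 3·3·8 = 201 ≡ 6.
  α_i^2 mod 13 = [1, 12, 12, 4, 9].
  S_2 = Σ v_i α_i^2 r_i = 1·1·6 + 1·12·3 + 4·12·2 + 4·4·1 + 3·9·8 = 370 ≡ 6.
  S = (6, 6, 6) ≠ 0, so r is not a codeword (an error is present).
Step 3: locate the error. For a single error e at position i, S_ℓ = v_i·e·α_i^ℓ, so α_err = S_1/S_0.
  S_0^{−1} = 6^{−1} = 11 (mod 13), so α_err = 6·11 = 66 ≡ 1 = α_1. Error position i = 1.
  Consistency check: S_2/S_1 = 6·11 = 66 ≡ 1 = α_err ✓ (single-error assumption holds).
Step 4: error magnitude e = S_0/v_1 = S_0·∏_{j≠1}(α_1 − α_j) = 6·1 = 6 ≡ 6 (mod 13).
Step 5: correct position 1: c_1 = r_1 − e = 6 − 6 ≡ 0 (mod 13). Hence c = [0, 3, 2, 1, 8].
  Check: interpolating c through the α_i gives m(x) = 9 + 4·x (degree < 2) with m(α_i) = c_i for every i, so c is indeed a codeword.


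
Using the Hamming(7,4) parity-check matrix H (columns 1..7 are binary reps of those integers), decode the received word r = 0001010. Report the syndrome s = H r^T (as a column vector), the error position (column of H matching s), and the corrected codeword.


s = (0, 1, 0)^T, error position = 2, corrected codeword c = 0101010

Compute s = H r^T mod 2 one row at a time:
  s_1 = 1 + 0 + 1 + 0 = 2 ≡ 0 (mod 2).
  s_2 = 0 + 0 + 1 + 0 = 1 ≡ 1 (mod 2).
  s_3 = 0 + 0 + 0 + 0 = 0 ≡ 0 (mod 2).
s = (0, 1, 0)^T — this equals column 2 of H (binary 010), so error is at position 2.
Correct: flip bit 2 of r = 0001010 to get c = 0101010.


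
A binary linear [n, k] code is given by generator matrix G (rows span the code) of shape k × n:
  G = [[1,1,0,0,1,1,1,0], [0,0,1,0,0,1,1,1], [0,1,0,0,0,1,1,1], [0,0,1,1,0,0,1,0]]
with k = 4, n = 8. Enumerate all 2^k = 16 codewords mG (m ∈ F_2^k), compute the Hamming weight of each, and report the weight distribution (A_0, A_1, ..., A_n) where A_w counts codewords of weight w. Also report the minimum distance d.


Weight distribution: A_0 = 1, A_2 = 1, A_3 = 4, A_4 = 3, A_5 = 4, A_6 = 3. Minimum distance d = 2.

Enumerate all 2^4 = 16 messages m ∈ F_2^4.
For each, compute codeword c = mG in F_2^8, then tally its weight.
  m = 0000 → c = 00000000, weight = 0.
  m = 1000 → c = 11001110, weight = 5.
  m = 0100 → c = 00100111, weight = 4.
  m = 1100 → c = 11101001, weight = 5.
  m = 0010 → c = 01000111, weight = 4.
  m = 1010 → c = 10001001, weight = 3.
  m = 0110 → c = 01100000, weight = 2.
  m = 1110 → c = 10101110, weight = 5.
  m = 0001 → c = 00110010, weight = 3.
  m = 1001 → c = 11111100, weight = 6.
  m = 0101 → c = 00010101, weight = 3.
  m = 1101 → c = 11011011, weight = 6.
  m = 0011 → c = 01110101, weight = 5.
  m = 1011 → c = 10111011, weight = 6.
  m = 0111 → c = 01010010, weight = 3.
  m = 1111 → c = 10011100, weight = 4.
Tally weights:
  weight 0: 1 codewords.
  weight 2: 1 codewords.
  weight 3: 4 codewords.
  weight 4: 3 codewords.
  weight 5: 4 codewords.
  weight 6: 3 codewords.
Minimum distance d = smallest w > 0 with A_w > 0 = 2.
Sanity: Σ A_w = 16 = 2^4 = 16 ✓.


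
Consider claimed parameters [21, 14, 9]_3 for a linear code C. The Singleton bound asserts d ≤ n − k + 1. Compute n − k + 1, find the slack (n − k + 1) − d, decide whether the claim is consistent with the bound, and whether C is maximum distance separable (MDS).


Singleton RHS = n − k + 1 = 8, slack = -1, bound violated (no such code; not MDS).

Singleton bound: d ≤ n − k + 1.
Here n = 21, k = 14, so n − k + 1 = 8.
Given d = 9, check d ≤ 8: NO.
Slack = (n − k + 1) − d = -1.
The slack is negative: d = 9 exceeds n − k + 1 = 8 by 1, so the Singleton bound is violated and no linear [21, 14, 9]_3 code can exist. In particular it is not MDS (MDS requires d = n − k + 1 exactly).
Description: the claimed parameters are [21, 14, 9]_3; such a code would be impossible (violates the Singleton bound).


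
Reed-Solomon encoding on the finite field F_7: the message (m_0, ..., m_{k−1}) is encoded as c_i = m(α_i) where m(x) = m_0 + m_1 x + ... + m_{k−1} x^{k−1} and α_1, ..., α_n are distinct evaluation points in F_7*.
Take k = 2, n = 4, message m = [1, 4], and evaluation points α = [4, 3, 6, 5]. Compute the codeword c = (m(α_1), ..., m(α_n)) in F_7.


c = [3, 6, 4, 0]

Message polynomial: m(x) = 1 + 4·x (mod 7).
For each evaluation point α_i, compute m(α_i) mod 7:
  α_1 = 4: Horner steps 4 → 3, so m(4) = 3.
  α_2 = 3: Horner steps 4 → 6, so m(3) = 6.
  α_3 = 6: Horner steps 4 → 4, so m(6) = 4.
  α_4 = 5: Horner steps 4 → 0, so m(5) = 0.
Codeword c = [3, 6, 4, 0] ∈ F_7^4.


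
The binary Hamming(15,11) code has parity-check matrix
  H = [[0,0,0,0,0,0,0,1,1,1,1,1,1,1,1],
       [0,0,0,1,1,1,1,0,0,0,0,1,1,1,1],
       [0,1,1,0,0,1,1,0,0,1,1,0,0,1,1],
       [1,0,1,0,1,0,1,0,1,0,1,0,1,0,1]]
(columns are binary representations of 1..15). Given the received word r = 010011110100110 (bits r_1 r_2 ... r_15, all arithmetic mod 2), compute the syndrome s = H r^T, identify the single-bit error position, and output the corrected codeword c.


s = (0, 1, 1, 1)^T, error position = 7, corrected codeword c = 010011010100110

Compute s = H r^T mod 2 one row at a time:
  s_1 = 1 + 0 + 1 + 0 + 0 + 1 + 1 + 0 = 4 ≡ 0 (mod 2).
  s_2 = 0 + 1 + 1 + 1 + 0 + 1 + 1 + 0 = 5 ≡ 1 (mod 2).
  s_3 = 1 + 0 + 1 + 1 + 1 + 0 + 1 + 0 = 5 ≡ 1 (mod 2).
  s_4 = 0 + 0 + 1 + 1 + 0 + 0 + 1 + 0 = 3 ≡ 1 (mod 2).
s = (0, 1, 1, 1)^T — this equals column 7 of H (binary 0111), so error is at position 7.
Correct: flip bit 7 of r = 010011110100110 to get c = 010011010100110.


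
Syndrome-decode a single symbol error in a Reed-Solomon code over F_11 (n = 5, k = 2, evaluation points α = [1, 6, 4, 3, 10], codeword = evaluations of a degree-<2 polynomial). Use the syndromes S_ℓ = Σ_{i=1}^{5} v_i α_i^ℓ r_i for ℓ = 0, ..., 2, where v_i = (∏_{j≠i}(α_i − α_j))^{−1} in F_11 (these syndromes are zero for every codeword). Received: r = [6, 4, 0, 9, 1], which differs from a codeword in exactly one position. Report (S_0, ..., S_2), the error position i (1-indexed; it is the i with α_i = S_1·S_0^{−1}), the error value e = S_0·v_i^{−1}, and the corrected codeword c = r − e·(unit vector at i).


S = (2, 2, 2), error at position 1, error magnitude e = 1, c = [5, 4, 0, 9, 1].

Step 1: column multipliers v_i = (∏_{j≠i}(α_i − α_j))^{−1} mod 11.
  i = 1 (α = 1): (1−6)(1−4)(1−3)(1−10) = (−5)·(−3)·(−2)·(−9) = 270 ≡ 6, so v_1 = 6^{−1} = 2 (mod 11).
  i = 2 (α = 6): (6−1)(6−4)(6−3)(6−10) = 5·2·3·(−4) = −120 ≡ 1, so v_2 = 1^{−1} = 1 (mod 11).
  i = 3 (α = 4): (4−1)(4−6)(4−3)(4−10) = 3·(−2)·1·(−6) = 36 ≡ 3, so v_3 = 3^{−1} = 4 (mod 11).
  i = 4 (α = 3): (3−1)(3−6)(3−4)(3−10) = 2·(−3)·(−1)·(−7) = −42 ≡ 2, so v_4 = 2^{−1} = 6 (mod 11).
  i = 5 (α = 10): (10−1)(10−6)(10−4)(10−3) = 9·4·6·7 = 1512 ≡ 5, so v_5 = 5^{−1} = 9 (mod 11).
  v = [2, 1, 4, 6, 9].
Step 2: syndromes of r = [6, 4, 0, 9, 1] (all sums mod 11).
  S_0 = Σ v_i r_i = 2·6 + 1·4 + 4·0 + 6·9 + 9·1 = 79 ≡ 2.
  S_1 = Σ v_i α_i r_i = 2·1·6 + 1·6·4 + 4·4·0 + 6·3·9 + 9·10·1 = 288 ≡ 2.
  α_i^2 mod 11 = [1, 3, 5, 9, 1].
  S_2 = Σ v_i α_i^2 r_i = 2·1·6 + 1·3·4 + 4·5·0 + 6·9·9 + 9·1·1 = 519 ≡ 2.
  S = (2, 2, 2) ≠ 0, so r is not a codeword (an error is present).
Step 3: locate the error. For a single error e at position i, S_ℓ = v_i·e·α_i^ℓ, so α_err = S_1/S_0.
  S_0^{−1} = 2^{−1} = 6 (mod 11), so α_err = 2·6 = 12 ≡ 1 = α_1. Error position i = 1.
  Consistency check: S_2/S_1 = 2·6 = 12 ≡ 1 = α_err ✓ (single-error assumption holds).
Step 4: error magnitude e = S_0/v_1 = S_0·∏_{j≠1}(α_1 − α_j) = 2·6 = 12 ≡ 1 (mod 11).
Step 5: correct position 1: c_1 = r_1 − e = 6 − 1 ≡ 5 (mod 11). Hence c = [5, 4, 0, 9, 1].
  Check: interpolating c through the α_i gives m(x) = 3 + 2·x (degree < 2) with m(α_i) = c_i for every i, so c is indeed a codeword.


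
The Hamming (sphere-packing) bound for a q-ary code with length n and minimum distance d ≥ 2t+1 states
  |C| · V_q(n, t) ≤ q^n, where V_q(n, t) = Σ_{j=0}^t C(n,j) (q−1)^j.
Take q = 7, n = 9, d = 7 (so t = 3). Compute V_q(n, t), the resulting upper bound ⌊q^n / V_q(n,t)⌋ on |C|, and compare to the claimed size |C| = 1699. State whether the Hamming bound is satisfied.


V_q(n, t) = 19495, q^n = 40353607, Hamming bound = 2069, |C| = 1699 ≤ bound (satisfied).

Step 1: Compute V_q(n, t) = Σ_{j=0}^3 C(n, j) (q−1)^j.
  j = 0: C(9,0)·(6)^0 = 1·1 = 1.
  j = 1: C(9,1)·(6)^1 = 9·6 = 54.
  j = 2: C(9,2)·(6)^2 = 36·36 = 1296.
  j = 3: C(9,3)·(6)^3 = 84·216 = 18144.
  V_q(n, t) = 1 + 54 + 1296 + 18144 = 19495.
Step 2: q^n = 7^9 = 40353607.
Step 3: Hamming bound ⌊q^n / V_q(n,t)⌋ = ⌊40353607/19495⌋ = 2069.
Step 4: Compare |C| = 1699 to 2069: satisfied.
The claimed |C| lies below the Hamming bound.


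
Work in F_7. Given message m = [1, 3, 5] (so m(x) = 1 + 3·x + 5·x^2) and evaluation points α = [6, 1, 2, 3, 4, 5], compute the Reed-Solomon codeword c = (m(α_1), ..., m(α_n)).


c = [3, 2, 6, 6, 2, 1]

Message polynomial: m(x) = 1 + 3·x + 5·x^2 (mod 7).
For each evaluation point α_i, compute m(α_i) mod 7:
  α_1 = 6: Horner steps 5 → 5 → 3, so m(6) = 3.
  α_2 = 1: Horner steps 5 → 1 → 2, so m(1) = 2.
  α_3 = 2: Horner steps 5 → 6 → 6, so m(2) = 6.
  α_4 = 3: Horner steps 5 → 4 → 6, so m(3) = 6.
  α_5 = 4: Horner steps 5 → 2 → 2, so m(4) = 2.
  α_6 = 5: Horner steps 5 → 0 → 1, so m(5) = 1.
Codeword c = [3, 2, 6, 6, 2, 1] ∈ F_7^6.


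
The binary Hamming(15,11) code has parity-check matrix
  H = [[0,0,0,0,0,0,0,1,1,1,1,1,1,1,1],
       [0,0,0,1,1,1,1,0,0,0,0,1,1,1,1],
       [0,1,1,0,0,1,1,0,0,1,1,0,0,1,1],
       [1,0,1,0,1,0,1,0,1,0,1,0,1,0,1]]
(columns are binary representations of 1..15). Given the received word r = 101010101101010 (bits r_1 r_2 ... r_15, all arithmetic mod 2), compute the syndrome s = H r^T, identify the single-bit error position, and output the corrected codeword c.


s = (0, 0, 0, 1)^T, error position = 1, corrected codeword c = 001010101101010

Compute s = H r^T mod 2 one row at a time:
  s_1 = 0 + 1 + 1 + 0 + 1 + 0 + 1 + 0 = 4 ≡ 0 (mod 2).
  s_2 = 0 + 1 + 0 + 1 + 1 + 0 + 1 + 0 = 4 ≡ 0 (mod 2).
  s_3 = 0 + 1 + 0 + 1 + 1 + 0 + 1 + 0 = 4 ≡ 0 (mod 2).
  s_4 = 1 + 1 + 1 + 1 + 1 + 0 + 0 + 0 = 5 ≡ 1 (mod 2).
s = (0, 0, 0, 1)^T — this equals column 1 of H (binary 0001), so error is at position 1.
Correct: flip bit 1 of r = 101010101101010 to get c = 001010101101010.


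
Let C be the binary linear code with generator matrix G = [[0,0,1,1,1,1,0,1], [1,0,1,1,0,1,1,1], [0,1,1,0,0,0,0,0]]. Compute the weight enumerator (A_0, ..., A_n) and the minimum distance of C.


Weight distribution: A_0 = 1, A_2 = 1, A_3 = 1, A_5 = 3, A_6 = 2. Minimum distance d = 2.

Enumerate all 2^3 = 8 messages m ∈ F_2^3.
For each, compute codeword c = mG in F_2^8, then tally its weight.
  m = 000 → c = 00000000, weight = 0.
  m = 100 → c = 00111101, weight = 5.
  m = 010 → c = 10110111, weight = 6.
  m = 110 → c = 10001010, weight = 3.
  m = 001 → c = 01100000, weight = 2.
  m = 101 → c = 01011101, weight = 5.
  m = 011 → c = 11010111, weight = 6.
  m = 111 → c = 11101010, weight = 5.
Tally weights:
  weight 0: 1 codewords.
  weight 2: 1 codewords.
  weight 3: 1 codewords.
  weight 5: 3 codewords.
  weight 6: 2 codewords.
Minimum distance d = smallest w > 0 with A_w > 0 = 2.
Sanity: Σ A_w = 8 = 2^3 = 8 ✓.


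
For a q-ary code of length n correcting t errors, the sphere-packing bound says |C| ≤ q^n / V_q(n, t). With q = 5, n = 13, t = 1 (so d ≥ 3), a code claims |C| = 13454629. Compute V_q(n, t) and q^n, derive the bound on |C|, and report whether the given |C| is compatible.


V_q(n, t) = 53, q^n = 1220703125, Hamming bound = 23032134, |C| = 13454629 ≤ bound (satisfied).

Step 1: Compute V_q(n, t) = Σ_{j=0}^1 C(n, j) (q−1)^j.
  j = 0: C(13,0)·(4)^0 = 1·1 = 1.
  j = 1: C(13,1)·(4)^1 = 13·4 = 52.
  V_q(n, t) = 1 + 52 = 53.
Step 2: q^n = 5^13 = 1220703125.
Step 3: Hamming bound ⌊q^n / V_q(n,t)⌋ = ⌊1220703125/53⌋ = 23032134.
Step 4: Compare |C| = 13454629 to 23032134: satisfied.
The claimed |C| lies below the Hamming bound.


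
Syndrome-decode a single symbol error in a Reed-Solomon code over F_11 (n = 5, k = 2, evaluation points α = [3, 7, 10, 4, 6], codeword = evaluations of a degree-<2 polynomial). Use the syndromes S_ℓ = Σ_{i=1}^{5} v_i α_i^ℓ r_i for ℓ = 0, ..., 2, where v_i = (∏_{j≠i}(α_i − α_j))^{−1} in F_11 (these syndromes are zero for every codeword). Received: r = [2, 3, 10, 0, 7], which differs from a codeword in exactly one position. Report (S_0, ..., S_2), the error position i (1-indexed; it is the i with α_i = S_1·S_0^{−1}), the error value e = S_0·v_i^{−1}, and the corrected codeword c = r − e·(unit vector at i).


S = (8, 1, 7), error at position 2, error magnitude e = 9, c = [2, 5, 10, 0, 7].

Step 1: column multipliers v_i = (∏_{j≠i}(α_i − α_j))^{−1} mod 11.
  i = 1 (α = 3): (3−7)(3−10)(3−4)(3−6) = (−4)·(−7)·(−1)·(−3) = 84 ≡ 7, so v_1 = 7^{−1} = 8 (mod 11).
  i = 2 (α = 7): (7−3)(7−10)(7−4)(7−6) = 4·(−3)·3·1 = −36 ≡ 8, so v_2 = 8^{−1} = 7 (mod 11).
  i = 3 (α = 10): (10−3)(10−7)(10−4)(10−6) = 7·3·6·4 = 504 ≡ 9, so v_3 = 9^{−1} = 5 (mod 11).
  i = 4 (α = 4): (4−3)(4−7)(4−10)(4−6) = 1·(−3)·(−6)·(−2) = −36 ≡ 8, so v_4 = 8^{−1} = 7 (mod 11).
  i = 5 (α = 6): (6−3)(6−7)(6−10)(6−4) = 3·(−1)·(−4)·2 = 24 ≡ 2, so v_5 = 2^{−1} = 6 (mod 11).
  v = [8, 7, 5, 7, 6].
Step 2: syndromes of r = [2, 3, 10, 0, 7] (all sums mod 11).
  S_0 = Σ v_i r_i = 8·2 + 7·3 + 5·10 + 7·0 + 6·7 = 129 ≡ 8.
  S_1 = Σ v_i α_i r_i = 8·3·2 + 7·7·3 + 5·10·10 + 7·4·0 + 6·6·7 = 947 ≡ 1.
  α_i^2 mod 11 = [9, 5, 1, 5, 3].
  S_2 = Σ v_i α_i^2 r_i = 8·9·2 + 7·5·3 + 5·1·10 + 7·5·0 + 6·3·7 = 425 ≡ 7.
  S = (8, 1, 7) ≠ 0, so r is not a codeword (an error is present).
Step 3: locate the error. For a single error e at position i, S_ℓ = v_i·e·α_i^ℓ, so α_err = S_1/S_0.
  S_0^{−1} = 8^{−1} = 7 (mod 11), so α_err = 1·7 = 7 ≡ 7 = α_2. Error position i = 2.
  Consistency check: S_2/S_1 = 7·1 = 7 ≡ 7 = α_err ✓ (single-error assumption holds).
Step 4: error magnitude e = S_0/v_2 = S_0·∏_{j≠2}(α_2 − α_j) = 8·8 = 64 ≡ 9 (mod 11).
Step 5: correct position 2: c_2 = r_2 − e = 3 − 9 ≡ 5 (mod 11). Hence c = [2, 5, 10, 0, 7].
  Check: interpolating c through the α_i gives m(x) = 8 + 9·x (degree < 2) with m(α_i) = c_i for every i, so c is indeed a codeword.


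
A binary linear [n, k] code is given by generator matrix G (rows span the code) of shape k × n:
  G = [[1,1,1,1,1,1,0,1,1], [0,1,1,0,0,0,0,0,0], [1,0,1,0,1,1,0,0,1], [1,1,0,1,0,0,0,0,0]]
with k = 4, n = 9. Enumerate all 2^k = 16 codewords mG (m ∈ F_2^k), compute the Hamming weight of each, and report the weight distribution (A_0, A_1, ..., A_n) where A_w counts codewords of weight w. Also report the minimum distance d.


Weight distribution: A_0 = 1, A_2 = 2, A_3 = 4, A_4 = 2, A_5 = 4, A_6 = 2, A_8 = 1. Minimum distance d = 2.

Enumerate all 2^4 = 16 messages m ∈ F_2^4.
For each, compute codeword c = mG in F_2^9, then tally its weight.
  m = 0000 → c = 000000000, weight = 0.
  m = 1000 → c = 111111011, weight = 8.
  m = 0100 → c = 011000000, weight = 2.
  m = 1100 → c = 100111011, weight = 6.
  m = 0010 → c = 101011001, weight = 5.
  m = 1010 → c = 010100010, weight = 3.
  m = 0110 → c = 110011001, weight = 5.
  m = 1110 → c = 001100010, weight = 3.
  m = 0001 → c = 110100000, weight = 3.
  m = 1001 → c = 001011011, weight = 5.
  m = 0101 → c = 101100000, weight = 3.
  m = 1101 → c = 010011011, weight = 5.
  m = 0011 → c = 011111001, weight = 6.
  m = 1011 → c = 100000010, weight = 2.
  m = 0111 → c = 000111001, weight = 4.
  m = 1111 → c = 111000010, weight = 4.
Tally weights:
  weight 0: 1 codewords.
  weight 2: 2 codewords.
  weight 3: 4 codewords.
  weight 4: 2 codewords.
  weight 5: 4 codewords.
  weight 6: 2 codewords.
  weight 8: 1 codewords.
Minimum distance d = smallest w > 0 with A_w > 0 = 2.
Sanity: Σ A_w = 16 = 2^4 = 16 ✓.


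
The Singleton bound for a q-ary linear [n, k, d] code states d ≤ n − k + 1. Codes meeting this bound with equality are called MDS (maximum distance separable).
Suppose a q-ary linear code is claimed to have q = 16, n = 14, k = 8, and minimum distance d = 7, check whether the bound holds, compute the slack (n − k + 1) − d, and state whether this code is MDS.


Singleton RHS = n − k + 1 = 7, slack = 0, bound satisfied, MDS.

Singleton bound: d ≤ n − k + 1.
Here n = 14, k = 8, so n − k + 1 = 7.
Given d = 7, check d ≤ 7: YES.
Slack = (n − k + 1) − d = 0.
The code is MDS (slack = 0).
Description: the claimed parameters are [14, 8, 7]_16; such a code would be MDS (meets Singleton bound).


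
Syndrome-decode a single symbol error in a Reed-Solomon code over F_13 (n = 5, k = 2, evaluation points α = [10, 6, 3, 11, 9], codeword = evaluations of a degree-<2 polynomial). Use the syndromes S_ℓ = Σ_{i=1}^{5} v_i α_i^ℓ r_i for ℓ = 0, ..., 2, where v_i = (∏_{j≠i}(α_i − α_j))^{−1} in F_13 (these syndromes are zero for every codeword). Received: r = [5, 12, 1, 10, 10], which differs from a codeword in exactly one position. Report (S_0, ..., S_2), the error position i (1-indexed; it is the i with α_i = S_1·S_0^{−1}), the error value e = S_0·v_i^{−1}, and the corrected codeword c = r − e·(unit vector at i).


S = (5, 3, 7), error at position 4, error magnitude e = 10, c = [5, 12, 1, 0, 10].

Step 1: column multipliers v_i = (∏_{j≠i}(α_i − α_j))^{−1} mod 13.
  i = 1 (α = 10): (10−6)(10−3)(10−11)(10−9) = 4·7·(−1)·1 = −28 ≡ 11, so v_1 = 11^{−1} = 6 (mod 13).
  i = 2 (α = 6): (6−10)(6−3)(6−11)(6−9) = (−4)·3·(−5)·(−3) = −180 ≡ 2, so v_2 = 2^{−1} = 7 (mod 13).
  i = 3 (α = 3): (3−10)(3−6)(3−11)(3−9) = (−7)·(−3)·(−8)·(−6) = 1008 ≡ 7, so v_3 = 7^{−1} = 2 (mod 13).
  i = 4 (α = 11): (11−10)(11−6)(11−3)(11−9) = 1·5·8·2 = 80 ≡ 2, so v_4 = 2^{−1} = 7 (mod 13).
  i = 5 (α = 9): (9−10)(9−6)(9−3)(9−11) = (−1)·3·6·(−2) = 36 ≡ 10, so v_5 = 10^{−1} = 4 (mod 13).
  v = [6, 7, 2, 7, 4].
Step 2: syndromes of r = [5, 12, 1, 10, 10] (all sums mod 13).
  S_0 = Σ v_i r_i = 6·5 + 7·12 + 2·1 + 7·10 + 4·10 = 226 ≡ 5.
  S_1 = Σ v_i α_i r_i = 6·10·5 + 7·6·12 + 2·3·1 + 7·11·10 + 4·9·10 = 1940 ≡ 3.
  α_i^2 mod 13 = [9, 10, 9, 4, 3].
  S_2 = Σ v_i α_i^2 r_i = 6·9·5 + 7·10·12 + 2·9·1 + 7·4·10 + 4·3·10 = 1528 ≡ 7.
  S = (5, 3, 7) ≠ 0, so r is not a codeword (an error is present).
Step 3: locate the error. For a single error e at position i, S_ℓ = v_i·e·α_i^ℓ, so α_err = S_1/S_0.
  S_0^{−1} = 5^{−1} = 8 (mod 13), so α_err = 3·8 = 24 ≡ 11 = α_4. Error position i = 4.
  Consistency check: S_2/S_1 = 7·9 = 63 ≡ 11 = α_err ✓ (single-error assumption holds).
Step 4: error magnitude e = S_0/v_4 = S_0·∏_{j≠4}(α_4 − α_j) = 5·2 = 10 ≡ 10 (mod 13).
Step 5: correct position 4: c_4 = r_4 − e = 10 − 10 ≡ 0 (mod 13). Hence c = [5, 12, 1, 0, 10].
  Check: interpolating c through the α_i gives m(x) = 3 + 8·x (degree < 2) with m(α_i) = c_i for every i, so c is indeed a codeword.


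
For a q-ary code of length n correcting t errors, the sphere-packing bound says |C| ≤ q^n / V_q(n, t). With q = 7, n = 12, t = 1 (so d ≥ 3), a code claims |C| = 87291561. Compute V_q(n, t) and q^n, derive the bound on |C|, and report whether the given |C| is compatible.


V_q(n, t) = 73, q^n = 13841287201, Hamming bound = 189606673, |C| = 87291561 ≤ bound (satisfied).

Step 1: Compute V_q(n, t) = Σ_{j=0}^1 C(n, j) (q−1)^j.
  j = 0: C(12,0)·(6)^0 = 1·1 = 1.
  j = 1: C(12,1)·(6)^1 = 12·6 = 72.
  V_q(n, t) = 1 + 72 = 73.
Step 2: q^n = 7^12 = 13841287201.
Step 3: Hamming bound ⌊q^n / V_q(n,t)⌋ = ⌊13841287201/73⌋ = 189606673.
Step 4: Compare |C| = 87291561 to 189606673: satisfied.
The claimed |C| lies below the Hamming bound.


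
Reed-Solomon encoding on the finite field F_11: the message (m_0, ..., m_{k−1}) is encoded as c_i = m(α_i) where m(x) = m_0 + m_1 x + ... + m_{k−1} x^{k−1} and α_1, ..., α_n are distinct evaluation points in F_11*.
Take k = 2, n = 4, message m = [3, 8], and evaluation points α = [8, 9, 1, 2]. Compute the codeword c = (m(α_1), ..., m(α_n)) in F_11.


c = [1, 9, 0, 8]

Message polynomial: m(x) = 3 + 8·x (mod 11).
For each evaluation point α_i, compute m(α_i) mod 11:
  α_1 = 8: Horner steps 8 → 1, so m(8) = 1.
  α_2 = 9: Horner steps 8 → 9, so m(9) = 9.
  α_3 = 1: Horner steps 8 → 0, so m(1) = 0.
  α_4 = 2: Horner steps 8 → 8, so m(2) = 8.
Codeword c = [1, 9, 0, 8] ∈ F_11^4.


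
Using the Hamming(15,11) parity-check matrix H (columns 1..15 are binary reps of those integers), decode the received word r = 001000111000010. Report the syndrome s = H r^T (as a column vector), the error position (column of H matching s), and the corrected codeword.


s = (1, 0, 1, 1)^T, error position = 11, corrected codeword c = 001000111010010

Compute s = H r^T mod 2 one row at a time:
  s_1 = 1 + 1 + 0 + 0 + 0 + 0 + 1 + 0 = 3 ≡ 1 (mod 2).
  s_2 = 0 + 0 + 0 + 1 + 0 + 0 + 1 + 0 = 2 ≡ 0 (mod 2).
  s_3 = 0 + 1 + 0 + 1 + 0 + 0 + 1 + 0 = 3 ≡ 1 (mod 2).
  s_4 = 0 + 1 + 0 + 1 + 1 + 0 + 0 + 0 = 3 ≡ 1 (mod 2).
s = (1, 0, 1, 1)^T — this equals column 11 of H (binary 1011), so error is at position 11.
Correct: flip bit 11 of r = 001000111000010 to get c = 001000111010010.


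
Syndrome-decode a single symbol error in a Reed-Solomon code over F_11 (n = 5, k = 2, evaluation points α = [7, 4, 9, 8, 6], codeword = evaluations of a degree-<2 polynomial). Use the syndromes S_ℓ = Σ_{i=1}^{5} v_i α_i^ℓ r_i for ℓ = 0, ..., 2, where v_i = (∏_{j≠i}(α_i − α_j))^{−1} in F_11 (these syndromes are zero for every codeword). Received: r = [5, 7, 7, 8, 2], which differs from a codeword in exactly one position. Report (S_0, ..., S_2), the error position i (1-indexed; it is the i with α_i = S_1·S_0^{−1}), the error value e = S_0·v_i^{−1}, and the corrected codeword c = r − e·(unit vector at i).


S = (5, 1, 9), error at position 3, error magnitude e = 7, c = [5, 7, 0, 8, 2].

Step 1: column multipliers v_i = (∏_{j≠i}(α_i − α_j))^{−1} mod 11.
  i = 1 (α = 7): (7−4)(7−9)(7−8)(7−6) = 3·(−2)·(−1)·1 = 6 ≡ 6, so v_1 = 6^{−1} = 2 (mod 11).
  i = 2 (α = 4): (4−7)(4−9)(4−8)(4−6) = (−3)·(−5)·(−4)·(−2) = 120 ≡ 10, so v_2 = 10^{−1} = 10 (mod 11).
  i = 3 (α = 9): (9−7)(9−4)(9−8)(9−6) = 2·5·1·3 = 30 ≡ 8, so v_3 = 8^{−1} = 7 (mod 11).
  i = 4 (α = 8): (8−7)(8−4)(8−9)(8−6) = 1·4·(−1)·2 = −8 ≡ 3, so v_4 = 3^{−1} = 4 (mod 11).
  i = 5 (α = 6): (6−7)(6−4)(6−9)(6−8) = (−1)·2·(−3)·(−2) = −12 ≡ 10, so v_5 = 10^{−1} = 10 (mod 11).
  v = [2, 10, 7, 4, 10].
Step 2: syndromes of r = [5, 7, 7, 8, 2] (all sums mod 11).
  S_0 = Σ v_i r_i = 2·5 + 10·7 + 7·7 + 4·8 + 10·2 = 181 ≡ 5.
  S_1 = Σ v_i α_i r_i = 2·7·5 + 10·4·7 + 7·9·7 + 4·8·8 + 10·6·2 = 1167 ≡ 1.
  α_i^2 mod 11 = [5, 5, 4, 9, 3].
  S_2 = Σ v_i α_i^2 r_i = 2·5·5 + 10·5·7 + 7·4·7 + 4·9·8 + 10·3·2 = 944 ≡ 9.
  S = (5, 1, 9) ≠ 0, so r is not a codeword (an error is present).
Step 3: locate the error. For a single error e at position i, S_ℓ = v_i·e·α_i^ℓ, so α_err = S_1/S_0.
  S_0^{−1} = 5^{−1} = 9 (mod 11), so α_err = 1·9 = 9 ≡ 9 = α_3. Error position i = 3.
  Consistency check: S_2/S_1 = 9·1 = 9 ≡ 9 = α_err ✓ (single-error assumption holds).
Step 4: error magnitude e = S_0/v_3 = S_0·∏_{j≠3}(α_3 − α_j) = 5·8 = 40 ≡ 7 (mod 11).
Step 5: correct position 3: c_3 = r_3 − e = 7 − 7 ≡ 0 (mod 11). Hence c = [5, 7, 0, 8, 2].
  Check: interpolating c through the α_i gives m(x) = 6 + 3·x (degree < 2) with m(α_i) = c_i for every i, so c is indeed a codeword.


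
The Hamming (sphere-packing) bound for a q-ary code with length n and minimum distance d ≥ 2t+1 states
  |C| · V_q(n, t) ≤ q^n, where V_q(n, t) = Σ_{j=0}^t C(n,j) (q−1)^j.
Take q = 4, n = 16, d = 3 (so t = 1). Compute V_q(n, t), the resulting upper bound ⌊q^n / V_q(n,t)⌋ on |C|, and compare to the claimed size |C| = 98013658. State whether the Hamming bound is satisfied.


V_q(n, t) = 49, q^n = 4294967296, Hamming bound = 87652393, |C| = 98013658 > bound (violated).

Step 1: Compute V_q(n, t) = Σ_{j=0}^1 C(n, j) (q−1)^j.
  j = 0: C(16,0)·(3)^0 = 1·1 = 1.
  j = 1: C(16,1)·(3)^1 = 16·3 = 48.
  V_q(n, t) = 1 + 48 = 49.
Step 2: q^n = 4^16 = 4294967296.
Step 3: Hamming bound ⌊q^n / V_q(n,t)⌋ = ⌊4294967296/49⌋ = 87652393.
Step 4: Compare |C| = 98013658 to 87652393: violated.
The claimed |C| lies above the Hamming bound, so no 4-ary code of length 16 with d ≥ 3 can have 98013658 codewords.


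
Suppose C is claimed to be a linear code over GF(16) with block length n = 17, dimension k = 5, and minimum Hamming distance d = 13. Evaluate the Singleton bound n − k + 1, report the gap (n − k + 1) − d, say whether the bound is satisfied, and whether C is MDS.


Singleton RHS = n − k + 1 = 13, slack = 0, bound satisfied, MDS.

Singleton bound: d ≤ n − k + 1.
Here n = 17, k = 5, so n − k + 1 = 13.
Given d = 13, check d ≤ 13: YES.
Slack = (n − k + 1) − d = 0.
The code is MDS (slack = 0).
Description: the claimed parameters are [17, 5, 13]_16; such a code would be MDS (meets Singleton bound).


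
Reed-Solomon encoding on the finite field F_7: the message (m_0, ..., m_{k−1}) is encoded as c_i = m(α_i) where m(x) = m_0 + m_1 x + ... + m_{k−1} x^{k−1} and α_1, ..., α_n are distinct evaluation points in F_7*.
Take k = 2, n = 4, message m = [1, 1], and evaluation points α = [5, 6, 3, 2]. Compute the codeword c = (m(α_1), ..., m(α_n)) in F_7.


c = [6, 0, 4, 3]

Message polynomial: m(x) = 1 + 1·x (mod 7).
For each evaluation point α_i, compute m(α_i) mod 7:
  α_1 = 5: Horner steps 1 → 6, so m(5) = 6.
  α_2 = 6: Horner steps 1 → 0, so m(6) = 0.
  α_3 = 3: Horner steps 1 → 4, so m(3) = 4.
  α_4 = 2: Horner steps 1 → 3, so m(2) = 3.
Codeword c = [6, 0, 4, 3] ∈ F_7^4.


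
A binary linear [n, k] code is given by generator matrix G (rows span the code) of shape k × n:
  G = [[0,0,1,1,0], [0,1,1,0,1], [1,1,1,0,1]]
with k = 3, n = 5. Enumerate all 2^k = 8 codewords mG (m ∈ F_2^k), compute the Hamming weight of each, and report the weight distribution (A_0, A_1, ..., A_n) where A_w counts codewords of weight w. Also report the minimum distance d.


Weight distribution: A_0 = 1, A_1 = 1, A_2 = 1, A_3 = 3, A_4 = 2. Minimum distance d = 1.

Enumerate all 2^3 = 8 messages m ∈ F_2^3.
For each, compute codeword c = mG in F_2^5, then tally its weight.
  m = 000 → c = 00000, weight = 0.
  m = 100 → c = 00110, weight = 2.
  m = 010 → c = 01101, weight = 3.
  m = 110 → c = 01011, weight = 3.
  m = 001 → c = 11101, weight = 4.
  m = 101 → c = 11011, weight = 4.
  m = 011 → c = 10000, weight = 1.
  m = 111 → c = 10110, weight = 3.
Tally weights:
  weight 0: 1 codewords.
  weight 1: 1 codewords.
  weight 2: 1 codewords.
  weight 3: 3 codewords.
  weight 4: 2 codewords.
Minimum distance d = smallest w > 0 with A_w > 0 = 1.
Sanity: Σ A_w = 8 = 2^3 = 8 ✓.


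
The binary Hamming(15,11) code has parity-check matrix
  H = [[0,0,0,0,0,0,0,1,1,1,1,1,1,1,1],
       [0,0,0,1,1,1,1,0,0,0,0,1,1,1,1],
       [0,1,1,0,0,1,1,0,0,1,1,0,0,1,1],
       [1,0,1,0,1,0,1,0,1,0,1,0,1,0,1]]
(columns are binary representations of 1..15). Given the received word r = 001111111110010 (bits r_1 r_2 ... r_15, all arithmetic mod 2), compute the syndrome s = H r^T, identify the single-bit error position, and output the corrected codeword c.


s = (1, 1, 0, 1)^T, error position = 13, corrected codeword c = 001111111110110

Compute s = H r^T mod 2 one row at a time:
  s_1 = 1 + 1 + 1 + 1 + 0 + 0 + 1 + 0 = 5 ≡ 1 (mod 2).
  s_2 = 1 + 1 + 1 + 1 + 0 + 0 + 1 + 0 = 5 ≡ 1 (mod 2).
  s_3 = 0 + 1 + 1 + 1 + 1 + 1 + 1 + 0 = 6 ≡ 0 (mod 2).
  s_4 = 0 + 1 + 1 + 1 + 1 + 1 + 0 + 0 = 5 ≡ 1 (mod 2).
s = (1, 1, 0, 1)^T — this equals column 13 of H (binary 1101), so error is at position 13.
Correct: flip bit 13 of r = 001111111110010 to get c = 001111111110110.


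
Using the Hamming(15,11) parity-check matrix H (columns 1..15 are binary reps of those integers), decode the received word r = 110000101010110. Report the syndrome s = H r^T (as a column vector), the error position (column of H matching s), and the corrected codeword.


s = (0, 1, 0, 1)^T, error position = 5, corrected codeword c = 110010101010110

Compute s = H r^T mod 2 one row at a time:
  s_1 = 0 + 1 + 0 + 1 + 0 + 1 + 1 + 0 = 4 ≡ 0 (mod 2).
  s_2 = 0 + 0 + 0 + 1 + 0 + 1 + 1 + 0 = 3 ≡ 1 (mod 2).
  s_3 = 1 + 0 + 0 + 1 + 0 + 1 + 1 + 0 = 4 ≡ 0 (mod 2).
  s_4 = 1 + 0 + 0 + 1 + 1 + 1 + 1 + 0 = 5 ≡ 1 (mod 2).
s = (0, 1, 0, 1)^T — this equals column 5 of H (binary 0101), so error is at position 5.
Correct: flip bit 5 of r = 110000101010110 to get c = 110010101010110.


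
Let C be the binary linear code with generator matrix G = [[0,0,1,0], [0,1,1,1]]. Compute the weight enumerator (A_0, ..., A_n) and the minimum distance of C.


Weight distribution: A_0 = 1, A_1 = 1, A_2 = 1, A_3 = 1. Minimum distance d = 1.

Enumerate all 2^2 = 4 messages m ∈ F_2^2.
For each, compute codeword c = mG in F_2^4, then tally its weight.
  m = 00 → c = 0000, weight = 0.
  m = 10 → c = 0010, weight = 1.
  m = 01 → c = 0111, weight = 3.
  m = 11 → c = 0101, weight = 2.
Tally weights:
  weight 0: 1 codewords.
  weight 1: 1 codewords.
  weight 2: 1 codewords.
  weight 3: 1 codewords.
Minimum distance d = smallest w > 0 with A_w > 0 = 1.
Sanity: Σ A_w = 4 = 2^2 = 4 ✓.


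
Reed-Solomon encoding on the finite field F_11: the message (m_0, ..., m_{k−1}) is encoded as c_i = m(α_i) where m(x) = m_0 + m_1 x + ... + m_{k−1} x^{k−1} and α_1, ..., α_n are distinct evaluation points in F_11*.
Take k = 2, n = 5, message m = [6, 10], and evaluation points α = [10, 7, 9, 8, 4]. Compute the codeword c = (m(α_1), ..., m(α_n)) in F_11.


c = [7, 10, 8, 9, 2]

Message polynomial: m(x) = 6 + 10·x (mod 11).
For each evaluation point α_i, compute m(α_i) mod 11:
  α_1 = 10: Horner steps 10 → 7, so m(10) = 7.
  α_2 = 7: Horner steps 10 → 10, so m(7) = 10.
  α_3 = 9: Horner steps 10 → 8, so m(9) = 8.
  α_4 = 8: Horner steps 10 → 9, so m(8) = 9.
  α_5 = 4: Horner steps 10 → 2, so m(4) = 2.
Codeword c = [7, 10, 8, 9, 2] ∈ F_11^5.


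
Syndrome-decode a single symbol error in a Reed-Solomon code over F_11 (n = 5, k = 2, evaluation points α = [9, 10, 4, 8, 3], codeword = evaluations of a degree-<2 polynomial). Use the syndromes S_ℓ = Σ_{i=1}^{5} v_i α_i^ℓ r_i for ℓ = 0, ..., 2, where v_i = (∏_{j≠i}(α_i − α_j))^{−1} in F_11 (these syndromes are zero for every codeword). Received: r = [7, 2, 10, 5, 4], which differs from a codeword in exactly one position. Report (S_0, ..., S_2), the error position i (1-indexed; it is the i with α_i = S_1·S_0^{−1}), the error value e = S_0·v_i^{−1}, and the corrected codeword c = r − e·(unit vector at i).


S = (10, 3, 2), error at position 4, error magnitude e = 4, c = [7, 2, 10, 1, 4].

Step 1: column multipliers v_i = (∏_{j≠i}(α_i − α_j))^{−1} mod 11.
  i = 1 (α = 9): (9−10)(9−4)(9−8)(9−3) = (−1)·5·1·6 = −30 ≡ 3, so v_1 = 3^{−1} = 4 (mod 11).
  i = 2 (α = 10): (10−9)(10−4)(10−8)(10−3) = 1·6·2·7 = 84 ≡ 7, so v_2 = 7^{−1} = 8 (mod 11).
  i = 3 (α = 4): (4−9)(4−10)(4−8)(4−3) = (−5)·(−6)·(−4)·1 = −120 ≡ 1, so v_3 = 1^{−1} = 1 (mod 11).
  i = 4 (α = 8): (8−9)(8−10)(8−4)(8−3) = (−1)·(−2)·4·5 = 40 ≡ 7, so v_4 = 7^{−1} = 8 (mod 11).
  i = 5 (α = 3): (3−9)(3−10)(3−4)(3−8) = (−6)·(−7)·(−1)·(−5) = 210 ≡ 1, so v_5 = 1^{−1} = 1 (mod 11).
  v = [4, 8, 1, 8, 1].
Step 2: syndromes of r = [7, 2, 10, 5, 4] (all sums mod 11).
  S_0 = Σ v_i r_i = 4·7 + 8·2 + 1·10 + 8·5 + 1·4 = 98 ≡ 10.
  S_1 = Σ v_i α_i r_i = 4·9·7 + 8·10·2 + 1·4·10 + 8·8·5 + 1·3·4 = 784 ≡ 3.
  α_i^2 mod 11 = [4, 1, 5, 9, 9].
  S_2 = Σ v_i α_i^2 r_i = 4·4·7 + 8·1·2 + 1·5·10 + 8·9·5 + 1·9·4 = 574 ≡ 2.
  S = (10, 3, 2) ≠ 0, so r is not a codeword (an error is present).
Step 3: locate the error. For a single error e at position i, S_ℓ = v_i·e·α_i^ℓ, so α_err = S_1/S_0.
  S_0^{−1} = 10^{−1} = 10 (mod 11), so α_err = 3·10 = 30 ≡ 8 = α_4. Error position i = 4.
  Consistency check: S_2/S_1 = 2·4 = 8 ≡ 8 = α_err ✓ (single-error assumption holds).
Step 4: error magnitude e = S_0/v_4 = S_0·∏_{j≠4}(α_4 − α_j) = 10·7 = 70 ≡ 4 (mod 11).
Step 5: correct position 4: c_4 = r_4 − e = 5 − 4 ≡ 1 (mod 11). Hence c = [7, 2, 10, 1, 4].
  Check: interpolating c through the α_i gives m(x) = 8 + 6·x (degree < 2) with m(α_i) = c_i for every i, so c is indeed a codeword.


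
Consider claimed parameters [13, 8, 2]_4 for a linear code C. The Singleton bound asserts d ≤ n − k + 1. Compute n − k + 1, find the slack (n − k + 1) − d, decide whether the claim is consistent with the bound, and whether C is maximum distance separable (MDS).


Singleton RHS = n − k + 1 = 6, slack = 4, bound satisfied, not MDS.

Singleton bound: d ≤ n − k + 1.
Here n = 13, k = 8, so n − k + 1 = 6.
Given d = 2, check d ≤ 6: YES.
Slack = (n − k + 1) − d = 4.
The code is NOT MDS (slack = 4 > 0).
Description: the claimed parameters are [13, 8, 2]_4; such a code would be non-MDS.


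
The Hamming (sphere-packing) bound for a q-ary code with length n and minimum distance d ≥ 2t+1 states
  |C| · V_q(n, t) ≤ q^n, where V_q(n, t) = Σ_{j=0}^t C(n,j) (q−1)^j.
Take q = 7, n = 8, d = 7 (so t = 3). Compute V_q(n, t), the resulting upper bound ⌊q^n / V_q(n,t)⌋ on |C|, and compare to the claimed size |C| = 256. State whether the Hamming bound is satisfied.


V_q(n, t) = 13153, q^n = 5764801, Hamming bound = 438, |C| = 256 ≤ bound (satisfied).

Step 1: Compute V_q(n, t) = Σ_{j=0}^3 C(n, j) (q−1)^j.
  j = 0: C(8,0)·(6)^0 = 1·1 = 1.
  j = 1: C(8,1)·(6)^1 = 8·6 = 48.
  j = 2: C(8,2)·(6)^2 = 28·36 = 1008.
  j = 3: C(8,3)·(6)^3 = 56·216 = 12096.
  V_q(n, t) = 1 + 48 + 1008 + 12096 = 13153.
Step 2: q^n = 7^8 = 5764801.
Step 3: Hamming bound ⌊q^n / V_q(n,t)⌋ = ⌊5764801/13153⌋ = 438.
Step 4: Compare |C| = 256 to 438: satisfied.
The claimed |C| lies below the Hamming bound.


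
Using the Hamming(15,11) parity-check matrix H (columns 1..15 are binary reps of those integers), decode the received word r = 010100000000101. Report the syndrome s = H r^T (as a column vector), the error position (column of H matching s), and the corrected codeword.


s = (0, 1, 0, 0)^T, error position = 4, corrected codeword c = 010000000000101

Compute s = H r^T mod 2 one row at a time:
  s_1 = 0 + 0 + 0 + 0 + 0 + 1 + 0 + 1 = 2 ≡ 0 (mod 2).
  s_2 = 1 + 0 + 0 + 0 + 0 + 1 + 0 + 1 = 3 ≡ 1 (mod 2).
  s_3 = 1 + 0 + 0 + 0 + 0 + 0 + 0 + 1 = 2 ≡ 0 (mod 2).
  s_4 = 0 + 0 + 0 + 0 + 0 + 0 + 1 + 1 = 2 ≡ 0 (mod 2).
s = (0, 1, 0, 0)^T — this equals column 4 of H (binary 0100), so error is at position 4.
Correct: flip bit 4 of r = 010100000000101 to get c = 010000000000101.
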